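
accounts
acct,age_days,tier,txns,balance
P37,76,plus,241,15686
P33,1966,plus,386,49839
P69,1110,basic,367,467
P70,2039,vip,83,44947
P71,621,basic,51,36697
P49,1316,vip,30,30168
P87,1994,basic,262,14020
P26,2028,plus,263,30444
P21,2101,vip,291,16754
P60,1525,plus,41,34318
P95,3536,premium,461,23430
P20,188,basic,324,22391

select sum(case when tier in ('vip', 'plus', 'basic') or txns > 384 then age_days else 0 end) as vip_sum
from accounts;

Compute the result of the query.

18500

acct=P37: ✓ → 76
acct=P33: ✓ → 1966
acct=P69: ✓ → 1110
acct=P70: ✓ → 2039
acct=P71: ✓ → 621
acct=P49: ✓ → 1316
acct=P87: ✓ → 1994
acct=P26: ✓ → 2028
acct=P21: ✓ → 2101
acct=P60: ✓ → 1525
acct=P95: ✓ → 3536
acct=P20: ✓ → 188
vip_sum = 76 + 1966 + 1110 + 2039 + 621 + 1316 + 1994 + 2028 + 2101 + 1525 + 3536 + 188 = 18500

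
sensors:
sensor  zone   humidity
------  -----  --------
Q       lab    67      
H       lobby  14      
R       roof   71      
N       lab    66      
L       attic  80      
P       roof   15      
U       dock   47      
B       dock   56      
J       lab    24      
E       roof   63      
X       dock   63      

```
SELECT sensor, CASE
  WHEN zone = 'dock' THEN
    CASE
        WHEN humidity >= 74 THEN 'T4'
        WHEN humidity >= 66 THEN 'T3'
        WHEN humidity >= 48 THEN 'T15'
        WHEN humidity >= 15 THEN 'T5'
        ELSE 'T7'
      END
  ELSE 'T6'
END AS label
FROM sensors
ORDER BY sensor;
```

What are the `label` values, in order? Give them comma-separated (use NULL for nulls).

T15, T6, T6, T6, T6, T6, T6, T6, T6, T5, T15

sensor=B: zone='dock' → inner[humidity >= 48] → T15
sensor=E: zone='roof' → outer ELSE → T6
sensor=H: zone='lobby' → outer ELSE → T6
sensor=J: zone='lab' → outer ELSE → T6
sensor=L: zone='attic' → outer ELSE → T6
sensor=N: zone='lab' → outer ELSE → T6
sensor=P: zone='roof' → outer ELSE → T6
sensor=Q: zone='lab' → outer ELSE → T6
sensor=R: zone='roof' → outer ELSE → T6
sensor=U: zone='dock' → inner[humidity >= 15] → T5
sensor=X: zone='dock' → inner[humidity >= 48] → T15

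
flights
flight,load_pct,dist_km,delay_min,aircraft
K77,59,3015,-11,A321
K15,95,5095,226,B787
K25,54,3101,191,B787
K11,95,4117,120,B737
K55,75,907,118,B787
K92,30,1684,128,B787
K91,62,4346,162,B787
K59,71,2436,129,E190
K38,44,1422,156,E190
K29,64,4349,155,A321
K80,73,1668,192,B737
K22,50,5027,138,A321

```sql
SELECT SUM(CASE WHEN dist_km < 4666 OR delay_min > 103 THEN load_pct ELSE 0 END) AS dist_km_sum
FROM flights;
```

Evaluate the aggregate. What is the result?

772

flight=K77: ✓ → 59
flight=K15: ✓ → 95
flight=K25: ✓ → 54
flight=K11: ✓ → 95
flight=K55: ✓ → 75
flight=K92: ✓ → 30
flight=K91: ✓ → 62
flight=K59: ✓ → 71
flight=K38: ✓ → 44
flight=K29: ✓ → 64
flight=K80: ✓ → 73
flight=K22: ✓ → 50
dist_km_sum = 59 + 95 + 54 + 95 + 75 + 30 + 62 + 71 + 44 + 64 + 73 + 50 = 772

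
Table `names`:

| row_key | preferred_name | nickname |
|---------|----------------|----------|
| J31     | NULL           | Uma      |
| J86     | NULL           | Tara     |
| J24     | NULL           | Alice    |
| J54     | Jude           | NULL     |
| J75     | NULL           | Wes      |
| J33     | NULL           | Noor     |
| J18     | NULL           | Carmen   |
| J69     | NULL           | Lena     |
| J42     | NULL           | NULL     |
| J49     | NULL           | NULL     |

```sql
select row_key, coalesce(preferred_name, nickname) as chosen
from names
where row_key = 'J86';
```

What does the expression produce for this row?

Tara

row_key = J86: preferred_name=NULL, nickname=Tara.
preferred_name=NULL, nickname=Tara → Tara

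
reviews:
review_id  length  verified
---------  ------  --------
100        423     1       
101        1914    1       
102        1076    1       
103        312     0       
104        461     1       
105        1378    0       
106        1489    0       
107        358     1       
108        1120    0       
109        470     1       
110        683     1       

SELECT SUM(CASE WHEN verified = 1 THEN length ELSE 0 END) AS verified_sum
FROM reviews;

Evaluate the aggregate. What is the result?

review_id=100: ✓ → 423
review_id=101: ✓ → 1914
review_id=102: ✓ → 1076
review_id=103: ✗
review_id=104: ✓ → 461
review_id=105: ✗
review_id=106: ✗
review_id=107: ✓ → 358
review_id=108: ✗
review_id=109: ✓ → 470
review_id=110: ✓ → 683
verified_sum = 423 + 1914 + 1076 + 461 + 358 + 470 + 683 = 5385

5385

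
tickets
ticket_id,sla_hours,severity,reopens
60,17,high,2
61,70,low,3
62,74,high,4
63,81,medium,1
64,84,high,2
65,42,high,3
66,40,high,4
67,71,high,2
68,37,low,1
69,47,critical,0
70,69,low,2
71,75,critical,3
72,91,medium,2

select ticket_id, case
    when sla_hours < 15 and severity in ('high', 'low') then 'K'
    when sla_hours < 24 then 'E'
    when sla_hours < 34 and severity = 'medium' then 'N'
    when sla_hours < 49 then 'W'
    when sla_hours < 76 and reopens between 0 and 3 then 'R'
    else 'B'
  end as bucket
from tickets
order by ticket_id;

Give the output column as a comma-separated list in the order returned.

E, R, B, B, B, W, W, R, W, W, R, R, B

ticket_id=60: sla_hours < 24 → E
ticket_id=61: sla_hours < 76 and reopens between 0 and 3 → R
ticket_id=62: ELSE → B
ticket_id=63: ELSE → B
ticket_id=64: ELSE → B
ticket_id=65: sla_hours < 49 → W
ticket_id=66: sla_hours < 49 → W
ticket_id=67: sla_hours < 76 and reopens between 0 and 3 → R
ticket_id=68: sla_hours < 49 → W
ticket_id=69: sla_hours < 49 → W
ticket_id=70: sla_hours < 76 and reopens between 0 and 3 → R
ticket_id=71: sla_hours < 76 and reopens between 0 and 3 → R
ticket_id=72: ELSE → B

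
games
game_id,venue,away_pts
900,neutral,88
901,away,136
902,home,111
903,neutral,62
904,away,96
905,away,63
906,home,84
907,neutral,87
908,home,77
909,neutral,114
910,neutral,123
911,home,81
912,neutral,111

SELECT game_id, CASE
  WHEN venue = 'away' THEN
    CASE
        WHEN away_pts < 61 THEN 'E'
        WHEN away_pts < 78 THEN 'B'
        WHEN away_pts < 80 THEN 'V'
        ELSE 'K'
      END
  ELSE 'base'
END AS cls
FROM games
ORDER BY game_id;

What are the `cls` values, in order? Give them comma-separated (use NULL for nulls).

base, K, base, base, K, B, base, base, base, base, base, base, base

game_id=900: venue='neutral' → outer ELSE → base
game_id=901: venue='away' → inner[ELSE] → K
game_id=902: venue='home' → outer ELSE → base
game_id=903: venue='neutral' → outer ELSE → base
game_id=904: venue='away' → inner[ELSE] → K
game_id=905: venue='away' → inner[away_pts < 78] → B
game_id=906: venue='home' → outer ELSE → base
game_id=907: venue='neutral' → outer ELSE → base
game_id=908: venue='home' → outer ELSE → base
game_id=909: venue='neutral' → outer ELSE → base
game_id=910: venue='neutral' → outer ELSE → base
game_id=911: venue='home' → outer ELSE → base
game_id=912: venue='neutral' → outer ELSE → base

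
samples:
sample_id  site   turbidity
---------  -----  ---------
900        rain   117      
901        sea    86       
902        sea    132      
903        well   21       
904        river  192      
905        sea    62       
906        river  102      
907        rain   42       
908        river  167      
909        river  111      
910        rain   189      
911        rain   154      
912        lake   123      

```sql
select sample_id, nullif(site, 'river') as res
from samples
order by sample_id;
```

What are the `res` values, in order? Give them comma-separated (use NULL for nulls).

rain, sea, sea, well, NULL, sea, NULL, rain, NULL, NULL, rain, rain, lake

sample_id=900: site=rain vs river: differ → rain
sample_id=901: site=sea vs river: differ → sea
sample_id=902: site=sea vs river: differ → sea
sample_id=903: site=well vs river: differ → well
sample_id=904: site=river vs river: equal → NULL
sample_id=905: site=sea vs river: differ → sea
sample_id=906: site=river vs river: equal → NULL
sample_id=907: site=rain vs river: differ → rain
sample_id=908: site=river vs river: equal → NULL
sample_id=909: site=river vs river: equal → NULL
sample_id=910: site=rain vs river: differ → rain
sample_id=911: site=rain vs river: differ → rain
sample_id=912: site=lake vs river: differ → lake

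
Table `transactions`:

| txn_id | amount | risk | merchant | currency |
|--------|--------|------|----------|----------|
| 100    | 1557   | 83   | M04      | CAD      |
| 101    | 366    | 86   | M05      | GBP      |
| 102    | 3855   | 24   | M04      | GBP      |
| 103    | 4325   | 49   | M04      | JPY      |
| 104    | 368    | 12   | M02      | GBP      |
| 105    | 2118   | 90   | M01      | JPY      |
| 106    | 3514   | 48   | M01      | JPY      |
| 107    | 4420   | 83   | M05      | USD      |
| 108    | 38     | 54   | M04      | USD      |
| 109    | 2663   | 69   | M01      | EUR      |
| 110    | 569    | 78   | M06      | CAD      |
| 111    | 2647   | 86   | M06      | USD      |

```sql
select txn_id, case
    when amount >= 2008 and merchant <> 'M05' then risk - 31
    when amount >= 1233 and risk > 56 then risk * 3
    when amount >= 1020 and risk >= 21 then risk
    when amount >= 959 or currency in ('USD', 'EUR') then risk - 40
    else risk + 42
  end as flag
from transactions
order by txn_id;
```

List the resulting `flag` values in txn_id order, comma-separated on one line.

249, 128, -7, 18, 54, 59, 17, 249, 14, 38, 120, 55

txn_id=100: amount >= 1233 and risk > 56 → 249
txn_id=101: ELSE → 128
txn_id=102: amount >= 2008 and merchant <> 'M05' → -7
txn_id=103: amount >= 2008 and merchant <> 'M05' → 18
txn_id=104: ELSE → 54
txn_id=105: amount >= 2008 and merchant <> 'M05' → 59
txn_id=106: amount >= 2008 and merchant <> 'M05' → 17
txn_id=107: amount >= 1233 and risk > 56 → 249
txn_id=108: amount >= 959 or currency in ('USD', 'EUR') → 14
txn_id=109: amount >= 2008 and merchant <> 'M05' → 38
txn_id=110: ELSE → 120
txn_id=111: amount >= 2008 and merchant <> 'M05' → 55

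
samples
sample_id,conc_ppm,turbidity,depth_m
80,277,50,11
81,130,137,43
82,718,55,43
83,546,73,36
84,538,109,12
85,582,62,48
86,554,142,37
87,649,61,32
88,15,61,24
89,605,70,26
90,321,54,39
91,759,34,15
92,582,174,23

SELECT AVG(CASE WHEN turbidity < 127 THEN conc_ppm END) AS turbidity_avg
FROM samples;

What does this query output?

501

sample_id=80: ✓ → 277
sample_id=81: ✗
sample_id=82: ✓ → 718
sample_id=83: ✓ → 546
sample_id=84: ✓ → 538
sample_id=85: ✓ → 582
sample_id=86: ✗
sample_id=87: ✓ → 649
sample_id=88: ✓ → 15
sample_id=89: ✓ → 605
sample_id=90: ✓ → 321
sample_id=91: ✓ → 759
sample_id=92: ✗
turbidity_avg = (277 + 718 + 546 + 538 + 582 + 649 + 15 + 605 + 321 + 759) / 10 = 501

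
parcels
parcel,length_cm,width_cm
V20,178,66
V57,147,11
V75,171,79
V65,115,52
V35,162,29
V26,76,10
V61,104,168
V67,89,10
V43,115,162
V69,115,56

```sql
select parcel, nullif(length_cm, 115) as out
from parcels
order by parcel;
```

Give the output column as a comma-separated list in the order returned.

parcel=V20: length_cm=178 vs 115: differ → 178
parcel=V26: length_cm=76 vs 115: differ → 76
parcel=V35: length_cm=162 vs 115: differ → 162
parcel=V43: length_cm=115 vs 115: equal → NULL
parcel=V57: length_cm=147 vs 115: differ → 147
parcel=V61: length_cm=104 vs 115: differ → 104
parcel=V65: length_cm=115 vs 115: equal → NULL
parcel=V67: length_cm=89 vs 115: differ → 89
parcel=V69: length_cm=115 vs 115: equal → NULL
parcel=V75: length_cm=171 vs 115: differ → 171

178, 76, 162, NULL, 147, 104, NULL, 89, NULL, 171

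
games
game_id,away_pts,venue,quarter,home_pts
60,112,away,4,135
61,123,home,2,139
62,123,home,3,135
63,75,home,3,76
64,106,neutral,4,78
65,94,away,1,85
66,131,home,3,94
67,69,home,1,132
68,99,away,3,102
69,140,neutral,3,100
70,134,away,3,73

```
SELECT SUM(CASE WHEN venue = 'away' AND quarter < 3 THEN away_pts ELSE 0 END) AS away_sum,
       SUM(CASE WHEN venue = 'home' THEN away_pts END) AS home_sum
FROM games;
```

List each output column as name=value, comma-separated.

[away_sum: venue = 'away' AND quarter < 3]
game_id=60: ✗
game_id=61: ✗
game_id=62: ✗
game_id=63: ✗
game_id=64: ✗
game_id=65: ✓ → 94
game_id=66: ✗
game_id=67: ✗
game_id=68: ✗
game_id=69: ✗
game_id=70: ✗
away_sum = 94
—
[home_sum: venue = 'home']
game_id=60: ✗
game_id=61: ✓ → 123
game_id=62: ✓ → 123
game_id=63: ✓ → 75
game_id=64: ✗
game_id=65: ✗
game_id=66: ✓ → 131
game_id=67: ✓ → 69
game_id=68: ✗
game_id=69: ✗
game_id=70: ✗
home_sum = 123 + 123 + 75 + 131 + 69 = 521

away_sum=94, home_sum=521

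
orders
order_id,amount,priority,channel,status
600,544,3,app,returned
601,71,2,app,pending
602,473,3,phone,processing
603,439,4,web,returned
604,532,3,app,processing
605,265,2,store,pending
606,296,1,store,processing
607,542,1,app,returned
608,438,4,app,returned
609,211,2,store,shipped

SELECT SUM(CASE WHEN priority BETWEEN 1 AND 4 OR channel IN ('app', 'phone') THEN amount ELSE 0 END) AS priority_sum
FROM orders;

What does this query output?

3811

order_id=600: ✓ → 544
order_id=601: ✓ → 71
order_id=602: ✓ → 473
order_id=603: ✓ → 439
order_id=604: ✓ → 532
order_id=605: ✓ → 265
order_id=606: ✓ → 296
order_id=607: ✓ → 542
order_id=608: ✓ → 438
order_id=609: ✓ → 211
priority_sum = 544 + 71 + 473 + 439 + 532 + 265 + 296 + 542 + 438 + 211 = 3811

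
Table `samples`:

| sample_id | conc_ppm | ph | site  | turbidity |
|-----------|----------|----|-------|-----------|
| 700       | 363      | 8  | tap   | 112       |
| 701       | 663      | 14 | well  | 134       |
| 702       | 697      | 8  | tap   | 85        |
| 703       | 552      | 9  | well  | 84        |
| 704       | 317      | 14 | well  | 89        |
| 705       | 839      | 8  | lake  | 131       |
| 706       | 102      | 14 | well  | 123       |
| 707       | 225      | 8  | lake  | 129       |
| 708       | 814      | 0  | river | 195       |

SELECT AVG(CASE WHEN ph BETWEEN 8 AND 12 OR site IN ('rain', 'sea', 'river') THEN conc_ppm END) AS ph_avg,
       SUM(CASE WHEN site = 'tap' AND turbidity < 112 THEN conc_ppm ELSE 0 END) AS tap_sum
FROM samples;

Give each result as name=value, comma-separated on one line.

[ph_avg: ph BETWEEN 8 AND 12 OR site IN ('rain', 'sea', 'river')]
sample_id=700: ✓ → 363
sample_id=701: ✗
sample_id=702: ✓ → 697
sample_id=703: ✓ → 552
sample_id=704: ✗
sample_id=705: ✓ → 839
sample_id=706: ✗
sample_id=707: ✓ → 225
sample_id=708: ✓ → 814
ph_avg = (363 + 697 + 552 + 839 + 225 + 814) / 6 = 581.6666666667
—
[tap_sum: site = 'tap' AND turbidity < 112]
sample_id=700: ✗
sample_id=701: ✗
sample_id=702: ✓ → 697
sample_id=703: ✗
sample_id=704: ✗
sample_id=705: ✗
sample_id=706: ✗
sample_id=707: ✗
sample_id=708: ✗
tap_sum = 697

ph_avg=581.6666666667, tap_sum=697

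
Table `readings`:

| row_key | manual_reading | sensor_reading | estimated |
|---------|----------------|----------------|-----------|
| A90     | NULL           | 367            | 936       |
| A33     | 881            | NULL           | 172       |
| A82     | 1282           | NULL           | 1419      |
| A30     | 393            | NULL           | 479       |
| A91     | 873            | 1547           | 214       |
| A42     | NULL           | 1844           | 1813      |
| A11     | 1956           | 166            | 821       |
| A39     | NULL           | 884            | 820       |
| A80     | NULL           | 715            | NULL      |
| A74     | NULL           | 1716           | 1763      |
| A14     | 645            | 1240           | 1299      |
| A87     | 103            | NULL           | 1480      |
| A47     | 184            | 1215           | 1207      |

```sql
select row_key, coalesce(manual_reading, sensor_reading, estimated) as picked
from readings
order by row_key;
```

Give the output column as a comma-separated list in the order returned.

row_key=A11: manual_reading=1956 → 1956
row_key=A14: manual_reading=645 → 645
row_key=A30: manual_reading=393 → 393
row_key=A33: manual_reading=881 → 881
row_key=A39: manual_reading=NULL, sensor_reading=884 → 884
row_key=A42: manual_reading=NULL, sensor_reading=1844 → 1844
row_key=A47: manual_reading=184 → 184
row_key=A74: manual_reading=NULL, sensor_reading=1716 → 1716
row_key=A80: manual_reading=NULL, sensor_reading=715 → 715
row_key=A82: manual_reading=1282 → 1282
row_key=A87: manual_reading=103 → 103
row_key=A90: manual_reading=NULL, sensor_reading=367 → 367
row_key=A91: manual_reading=873 → 873

1956, 645, 393, 881, 884, 1844, 184, 1716, 715, 1282, 103, 367, 873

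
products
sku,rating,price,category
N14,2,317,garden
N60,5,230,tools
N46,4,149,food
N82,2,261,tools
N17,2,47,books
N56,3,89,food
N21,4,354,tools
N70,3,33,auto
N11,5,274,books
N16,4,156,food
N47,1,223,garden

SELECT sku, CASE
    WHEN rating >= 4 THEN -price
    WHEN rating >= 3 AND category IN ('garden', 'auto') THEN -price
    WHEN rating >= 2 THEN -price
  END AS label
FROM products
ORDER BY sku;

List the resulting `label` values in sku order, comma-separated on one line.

sku=N11: rating >= 4 → -274
sku=N14: rating >= 2 → -317
sku=N16: rating >= 4 → -156
sku=N17: rating >= 2 → -47
sku=N21: rating >= 4 → -354
sku=N46: rating >= 4 → -149
sku=N47: (no match → NULL) → NULL
sku=N56: rating >= 2 → -89
sku=N60: rating >= 4 → -230
sku=N70: rating >= 3 AND category IN ('garden', 'auto') → -33
sku=N82: rating >= 2 → -261

-274, -317, -156, -47, -354, -149, NULL, -89, -230, -33, -261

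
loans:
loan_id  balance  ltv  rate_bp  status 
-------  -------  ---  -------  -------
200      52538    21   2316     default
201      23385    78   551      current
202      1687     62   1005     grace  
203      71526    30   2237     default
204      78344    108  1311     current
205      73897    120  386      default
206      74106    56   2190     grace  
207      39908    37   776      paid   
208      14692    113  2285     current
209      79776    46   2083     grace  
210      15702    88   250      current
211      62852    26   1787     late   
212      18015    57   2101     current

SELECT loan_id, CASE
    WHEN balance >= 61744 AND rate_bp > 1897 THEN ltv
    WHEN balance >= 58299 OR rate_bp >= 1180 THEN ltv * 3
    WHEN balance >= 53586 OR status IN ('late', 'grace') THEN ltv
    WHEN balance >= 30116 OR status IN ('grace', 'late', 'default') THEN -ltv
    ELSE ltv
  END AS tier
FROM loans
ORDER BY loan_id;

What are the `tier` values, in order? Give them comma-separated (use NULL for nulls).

loan_id=200: balance >= 58299 OR rate_bp >= 1180 → 63
loan_id=201: ELSE → 78
loan_id=202: balance >= 53586 OR status IN ('late', 'grace') → 62
loan_id=203: balance >= 61744 AND rate_bp > 1897 → 30
loan_id=204: balance >= 58299 OR rate_bp >= 1180 → 324
loan_id=205: balance >= 58299 OR rate_bp >= 1180 → 360
loan_id=206: balance >= 61744 AND rate_bp > 1897 → 56
loan_id=207: balance >= 30116 OR status IN ('grace', 'late', 'default') → -37
loan_id=208: balance >= 58299 OR rate_bp >= 1180 → 339
loan_id=209: balance >= 61744 AND rate_bp > 1897 → 46
loan_id=210: ELSE → 88
loan_id=211: balance >= 58299 OR rate_bp >= 1180 → 78
loan_id=212: balance >= 58299 OR rate_bp >= 1180 → 171

63, 78, 62, 30, 324, 360, 56, -37, 339, 46, 88, 78, 171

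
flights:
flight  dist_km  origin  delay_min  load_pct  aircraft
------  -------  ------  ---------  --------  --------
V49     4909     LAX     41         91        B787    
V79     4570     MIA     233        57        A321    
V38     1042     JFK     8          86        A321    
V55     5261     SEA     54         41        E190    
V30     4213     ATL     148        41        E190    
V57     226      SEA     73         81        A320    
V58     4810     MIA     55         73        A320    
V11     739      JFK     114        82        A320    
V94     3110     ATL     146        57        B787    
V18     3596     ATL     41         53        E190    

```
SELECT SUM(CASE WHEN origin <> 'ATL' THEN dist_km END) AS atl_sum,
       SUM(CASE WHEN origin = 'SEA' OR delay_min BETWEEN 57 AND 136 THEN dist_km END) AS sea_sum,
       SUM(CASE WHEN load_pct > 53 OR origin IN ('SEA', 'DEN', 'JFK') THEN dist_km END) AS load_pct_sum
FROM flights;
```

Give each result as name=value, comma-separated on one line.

atl_sum=21557, sea_sum=6226, load_pct_sum=24667

[atl_sum: origin <> 'ATL']
flight=V49: ✓ → 4909
flight=V79: ✓ → 4570
flight=V38: ✓ → 1042
flight=V55: ✓ → 5261
flight=V30: ✗
flight=V57: ✓ → 226
flight=V58: ✓ → 4810
flight=V11: ✓ → 739
flight=V94: ✗
flight=V18: ✗
atl_sum = 4909 + 4570 + 1042 + 5261 + 226 + 4810 + 739 = 21557
—
[sea_sum: origin = 'SEA' OR delay_min BETWEEN 57 AND 136]
flight=V49: ✗
flight=V79: ✗
flight=V38: ✗
flight=V55: ✓ → 5261
flight=V30: ✗
flight=V57: ✓ → 226
flight=V58: ✗
flight=V11: ✓ → 739
flight=V94: ✗
flight=V18: ✗
sea_sum = 5261 + 226 + 739 = 6226
—
[load_pct_sum: load_pct > 53 OR origin IN ('SEA', 'DEN', 'JFK')]
flight=V49: ✓ → 4909
flight=V79: ✓ → 4570
flight=V38: ✓ → 1042
flight=V55: ✓ → 5261
flight=V30: ✗
flight=V57: ✓ → 226
flight=V58: ✓ → 4810
flight=V11: ✓ → 739
flight=V94: ✓ → 3110
flight=V18: ✗
load_pct_sum = 4909 + 4570 + 1042 + 5261 + 226 + 4810 + 739 + 3110 = 24667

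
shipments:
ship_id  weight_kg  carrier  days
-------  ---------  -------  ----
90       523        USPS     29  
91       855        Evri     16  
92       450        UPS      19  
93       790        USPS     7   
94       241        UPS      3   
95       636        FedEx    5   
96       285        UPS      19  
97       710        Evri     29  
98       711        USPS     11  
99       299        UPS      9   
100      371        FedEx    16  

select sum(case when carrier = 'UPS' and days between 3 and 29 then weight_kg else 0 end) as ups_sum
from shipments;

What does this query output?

1275

ship_id=90: ✗
ship_id=91: ✗
ship_id=92: ✓ → 450
ship_id=93: ✗
ship_id=94: ✓ → 241
ship_id=95: ✗
ship_id=96: ✓ → 285
ship_id=97: ✗
ship_id=98: ✗
ship_id=99: ✓ → 299
ship_id=100: ✗
ups_sum = 450 + 241 + 285 + 299 = 1275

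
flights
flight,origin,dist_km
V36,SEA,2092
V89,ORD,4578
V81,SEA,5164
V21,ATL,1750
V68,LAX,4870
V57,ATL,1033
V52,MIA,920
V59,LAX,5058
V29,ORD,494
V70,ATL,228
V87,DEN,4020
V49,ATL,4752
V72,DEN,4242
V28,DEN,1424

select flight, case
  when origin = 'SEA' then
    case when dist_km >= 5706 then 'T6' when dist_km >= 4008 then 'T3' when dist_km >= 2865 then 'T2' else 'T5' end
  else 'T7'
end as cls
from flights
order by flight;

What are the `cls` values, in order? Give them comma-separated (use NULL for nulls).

flight=V21: origin='ATL' → outer ELSE → T7
flight=V28: origin='DEN' → outer ELSE → T7
flight=V29: origin='ORD' → outer ELSE → T7
flight=V36: origin='SEA' → inner[ELSE] → T5
flight=V49: origin='ATL' → outer ELSE → T7
flight=V52: origin='MIA' → outer ELSE → T7
flight=V57: origin='ATL' → outer ELSE → T7
flight=V59: origin='LAX' → outer ELSE → T7
flight=V68: origin='LAX' → outer ELSE → T7
flight=V70: origin='ATL' → outer ELSE → T7
flight=V72: origin='DEN' → outer ELSE → T7
flight=V81: origin='SEA' → inner[dist_km >= 4008] → T3
flight=V87: origin='DEN' → outer ELSE → T7
flight=V89: origin='ORD' → outer ELSE → T7

T7, T7, T7, T5, T7, T7, T7, T7, T7, T7, T7, T3, T7, T7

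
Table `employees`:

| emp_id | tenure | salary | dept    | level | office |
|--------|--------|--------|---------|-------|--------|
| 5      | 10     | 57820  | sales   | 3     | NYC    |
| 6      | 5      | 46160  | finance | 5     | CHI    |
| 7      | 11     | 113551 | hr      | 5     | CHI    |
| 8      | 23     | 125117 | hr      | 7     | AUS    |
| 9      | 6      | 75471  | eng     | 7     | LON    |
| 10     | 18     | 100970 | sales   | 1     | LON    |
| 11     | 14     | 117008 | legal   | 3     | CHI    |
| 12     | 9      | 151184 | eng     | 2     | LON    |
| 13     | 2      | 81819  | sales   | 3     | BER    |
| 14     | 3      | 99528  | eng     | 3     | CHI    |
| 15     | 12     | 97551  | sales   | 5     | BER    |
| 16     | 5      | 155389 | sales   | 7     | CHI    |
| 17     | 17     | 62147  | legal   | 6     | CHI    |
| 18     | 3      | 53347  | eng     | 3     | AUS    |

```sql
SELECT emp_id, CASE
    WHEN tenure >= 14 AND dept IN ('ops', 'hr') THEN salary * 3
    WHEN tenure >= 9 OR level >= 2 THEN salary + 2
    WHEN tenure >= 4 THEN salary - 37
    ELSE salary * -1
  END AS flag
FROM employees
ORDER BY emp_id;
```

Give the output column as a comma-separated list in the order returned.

57822, 46162, 113553, 375351, 75473, 100972, 117010, 151186, 81821, 99530, 97553, 155391, 62149, 53349

emp_id=5: tenure >= 9 OR level >= 2 → 57822
emp_id=6: tenure >= 9 OR level >= 2 → 46162
emp_id=7: tenure >= 9 OR level >= 2 → 113553
emp_id=8: tenure >= 14 AND dept IN ('ops', 'hr') → 375351
emp_id=9: tenure >= 9 OR level >= 2 → 75473
emp_id=10: tenure >= 9 OR level >= 2 → 100972
emp_id=11: tenure >= 9 OR level >= 2 → 117010
emp_id=12: tenure >= 9 OR level >= 2 → 151186
emp_id=13: tenure >= 9 OR level >= 2 → 81821
emp_id=14: tenure >= 9 OR level >= 2 → 99530
emp_id=15: tenure >= 9 OR level >= 2 → 97553
emp_id=16: tenure >= 9 OR level >= 2 → 155391
emp_id=17: tenure >= 9 OR level >= 2 → 62149
emp_id=18: tenure >= 9 OR level >= 2 → 53349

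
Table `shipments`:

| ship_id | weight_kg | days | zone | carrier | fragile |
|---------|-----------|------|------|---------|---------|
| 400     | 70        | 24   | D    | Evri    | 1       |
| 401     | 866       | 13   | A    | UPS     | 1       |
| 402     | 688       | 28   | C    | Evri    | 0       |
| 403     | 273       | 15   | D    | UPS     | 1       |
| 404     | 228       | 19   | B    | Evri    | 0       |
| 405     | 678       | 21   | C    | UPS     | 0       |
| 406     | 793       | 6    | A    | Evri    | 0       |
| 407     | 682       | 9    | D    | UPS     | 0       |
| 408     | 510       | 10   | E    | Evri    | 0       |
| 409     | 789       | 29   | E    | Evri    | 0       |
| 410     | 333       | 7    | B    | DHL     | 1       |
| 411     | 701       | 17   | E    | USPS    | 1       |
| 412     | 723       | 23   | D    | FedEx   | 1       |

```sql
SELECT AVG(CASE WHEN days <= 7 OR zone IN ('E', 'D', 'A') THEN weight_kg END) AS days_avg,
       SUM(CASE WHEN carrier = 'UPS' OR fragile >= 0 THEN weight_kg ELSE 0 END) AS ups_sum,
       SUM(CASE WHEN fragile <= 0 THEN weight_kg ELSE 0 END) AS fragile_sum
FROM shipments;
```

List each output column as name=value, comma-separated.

[days_avg: days <= 7 OR zone IN ('E', 'D', 'A')]
ship_id=400: ✓ → 70
ship_id=401: ✓ → 866
ship_id=402: ✗
ship_id=403: ✓ → 273
ship_id=404: ✗
ship_id=405: ✗
ship_id=406: ✓ → 793
ship_id=407: ✓ → 682
ship_id=408: ✓ → 510
ship_id=409: ✓ → 789
ship_id=410: ✓ → 333
ship_id=411: ✓ → 701
ship_id=412: ✓ → 723
days_avg = (70 + 866 + 273 + 793 + 682 + 510 + 789 + 333 + 701 + 723) / 10 = 574
—
[ups_sum: carrier = 'UPS' OR fragile >= 0]
ship_id=400: ✓ → 70
ship_id=401: ✓ → 866
ship_id=402: ✓ → 688
ship_id=403: ✓ → 273
ship_id=404: ✓ → 228
ship_id=405: ✓ → 678
ship_id=406: ✓ → 793
ship_id=407: ✓ → 682
ship_id=408: ✓ → 510
ship_id=409: ✓ → 789
ship_id=410: ✓ → 333
ship_id=411: ✓ → 701
ship_id=412: ✓ → 723
ups_sum = 70 + 866 + 688 + 273 + 228 + 678 + 793 + 682 + 510 + 789 + 333 + 701 + 723 = 7334
—
[fragile_sum: fragile <= 0]
ship_id=400: ✗
ship_id=401: ✗
ship_id=402: ✓ → 688
ship_id=403: ✗
ship_id=404: ✓ → 228
ship_id=405: ✓ → 678
ship_id=406: ✓ → 793
ship_id=407: ✓ → 682
ship_id=408: ✓ → 510
ship_id=409: ✓ → 789
ship_id=410: ✗
ship_id=411: ✗
ship_id=412: ✗
fragile_sum = 688 + 228 + 678 + 793 + 682 + 510 + 789 = 4368

days_avg=574, ups_sum=7334, fragile_sum=4368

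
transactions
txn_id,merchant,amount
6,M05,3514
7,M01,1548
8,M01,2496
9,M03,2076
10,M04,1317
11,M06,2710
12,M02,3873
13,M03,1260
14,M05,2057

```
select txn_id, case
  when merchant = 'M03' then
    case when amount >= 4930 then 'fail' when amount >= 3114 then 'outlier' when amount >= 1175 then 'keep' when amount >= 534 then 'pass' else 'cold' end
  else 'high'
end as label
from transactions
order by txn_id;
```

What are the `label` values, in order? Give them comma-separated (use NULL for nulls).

txn_id=6: merchant='M05' → outer ELSE → high
txn_id=7: merchant='M01' → outer ELSE → high
txn_id=8: merchant='M01' → outer ELSE → high
txn_id=9: merchant='M03' → inner[amount >= 1175] → keep
txn_id=10: merchant='M04' → outer ELSE → high
txn_id=11: merchant='M06' → outer ELSE → high
txn_id=12: merchant='M02' → outer ELSE → high
txn_id=13: merchant='M03' → inner[amount >= 1175] → keep
txn_id=14: merchant='M05' → outer ELSE → high

high, high, high, keep, high, high, high, keep, high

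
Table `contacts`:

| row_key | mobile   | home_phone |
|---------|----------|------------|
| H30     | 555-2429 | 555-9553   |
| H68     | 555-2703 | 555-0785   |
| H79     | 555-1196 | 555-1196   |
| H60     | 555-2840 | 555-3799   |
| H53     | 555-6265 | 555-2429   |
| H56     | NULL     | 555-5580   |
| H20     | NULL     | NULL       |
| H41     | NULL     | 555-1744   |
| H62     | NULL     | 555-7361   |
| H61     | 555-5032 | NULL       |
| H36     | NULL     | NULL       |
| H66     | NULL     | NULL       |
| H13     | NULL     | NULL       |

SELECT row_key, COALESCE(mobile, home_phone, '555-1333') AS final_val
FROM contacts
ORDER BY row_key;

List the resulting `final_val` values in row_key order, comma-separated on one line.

555-1333, 555-1333, 555-2429, 555-1333, 555-1744, 555-6265, 555-5580, 555-2840, 555-5032, 555-7361, 555-1333, 555-2703, 555-1196

row_key=H13: mobile=NULL, home_phone=NULL, → literal 555-1333 → 555-1333
row_key=H20: mobile=NULL, home_phone=NULL, → literal 555-1333 → 555-1333
row_key=H30: mobile=555-2429 → 555-2429
row_key=H36: mobile=NULL, home_phone=NULL, → literal 555-1333 → 555-1333
row_key=H41: mobile=NULL, home_phone=555-1744 → 555-1744
row_key=H53: mobile=555-6265 → 555-6265
row_key=H56: mobile=NULL, home_phone=555-5580 → 555-5580
row_key=H60: mobile=555-2840 → 555-2840
row_key=H61: mobile=555-5032 → 555-5032
row_key=H62: mobile=NULL, home_phone=555-7361 → 555-7361
row_key=H66: mobile=NULL, home_phone=NULL, → literal 555-1333 → 555-1333
row_key=H68: mobile=555-2703 → 555-2703
row_key=H79: mobile=555-1196 → 555-1196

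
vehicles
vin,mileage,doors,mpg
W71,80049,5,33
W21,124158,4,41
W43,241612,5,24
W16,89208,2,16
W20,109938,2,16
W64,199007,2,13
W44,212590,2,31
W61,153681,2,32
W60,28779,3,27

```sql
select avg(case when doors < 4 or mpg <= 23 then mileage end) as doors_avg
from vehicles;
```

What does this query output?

132200.5

vin=W71: ✗
vin=W21: ✗
vin=W43: ✗
vin=W16: ✓ → 89208
vin=W20: ✓ → 109938
vin=W64: ✓ → 199007
vin=W44: ✓ → 212590
vin=W61: ✓ → 153681
vin=W60: ✓ → 28779
doors_avg = (89208 + 109938 + 199007 + 212590 + 153681 + 28779) / 6 = 132200.5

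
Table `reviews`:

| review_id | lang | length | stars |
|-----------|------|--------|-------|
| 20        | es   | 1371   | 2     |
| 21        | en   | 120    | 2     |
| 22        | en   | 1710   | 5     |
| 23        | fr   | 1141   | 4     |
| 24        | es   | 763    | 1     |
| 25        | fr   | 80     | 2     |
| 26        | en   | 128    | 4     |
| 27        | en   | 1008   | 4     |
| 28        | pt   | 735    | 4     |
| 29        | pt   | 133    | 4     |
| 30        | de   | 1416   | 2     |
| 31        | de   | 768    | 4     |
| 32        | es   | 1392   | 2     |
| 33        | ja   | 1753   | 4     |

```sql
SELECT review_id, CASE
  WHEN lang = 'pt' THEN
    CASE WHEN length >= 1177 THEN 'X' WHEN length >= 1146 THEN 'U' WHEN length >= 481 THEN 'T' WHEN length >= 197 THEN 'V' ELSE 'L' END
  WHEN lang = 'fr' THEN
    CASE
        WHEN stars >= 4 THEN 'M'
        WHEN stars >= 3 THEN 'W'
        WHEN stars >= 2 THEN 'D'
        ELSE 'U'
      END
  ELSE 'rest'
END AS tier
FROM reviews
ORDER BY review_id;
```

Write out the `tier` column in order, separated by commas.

rest, rest, rest, M, rest, D, rest, rest, T, L, rest, rest, rest, rest

review_id=20: lang='es' → outer ELSE → rest
review_id=21: lang='en' → outer ELSE → rest
review_id=22: lang='en' → outer ELSE → rest
review_id=23: lang='fr' → inner[stars >= 4] → M
review_id=24: lang='es' → outer ELSE → rest
review_id=25: lang='fr' → inner[stars >= 2] → D
review_id=26: lang='en' → outer ELSE → rest
review_id=27: lang='en' → outer ELSE → rest
review_id=28: lang='pt' → inner[length >= 481] → T
review_id=29: lang='pt' → inner[ELSE] → L
review_id=30: lang='de' → outer ELSE → rest
review_id=31: lang='de' → outer ELSE → rest
review_id=32: lang='es' → outer ELSE → rest
review_id=33: lang='ja' → outer ELSE → rest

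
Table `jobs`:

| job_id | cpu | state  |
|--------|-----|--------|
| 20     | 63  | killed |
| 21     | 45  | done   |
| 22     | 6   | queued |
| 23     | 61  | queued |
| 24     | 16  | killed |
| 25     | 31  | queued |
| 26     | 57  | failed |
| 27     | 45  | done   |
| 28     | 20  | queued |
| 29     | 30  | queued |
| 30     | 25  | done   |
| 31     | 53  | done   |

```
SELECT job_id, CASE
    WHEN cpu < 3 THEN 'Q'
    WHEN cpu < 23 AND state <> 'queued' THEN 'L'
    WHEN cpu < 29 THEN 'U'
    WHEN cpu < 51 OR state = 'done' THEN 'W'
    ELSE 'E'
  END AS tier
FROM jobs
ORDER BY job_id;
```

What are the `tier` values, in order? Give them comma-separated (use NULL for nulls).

E, W, U, E, L, W, E, W, U, W, U, W

job_id=20: ELSE → E
job_id=21: cpu < 51 OR state = 'done' → W
job_id=22: cpu < 29 → U
job_id=23: ELSE → E
job_id=24: cpu < 23 AND state <> 'queued' → L
job_id=25: cpu < 51 OR state = 'done' → W
job_id=26: ELSE → E
job_id=27: cpu < 51 OR state = 'done' → W
job_id=28: cpu < 29 → U
job_id=29: cpu < 51 OR state = 'done' → W
job_id=30: cpu < 29 → U
job_id=31: cpu < 51 OR state = 'done' → W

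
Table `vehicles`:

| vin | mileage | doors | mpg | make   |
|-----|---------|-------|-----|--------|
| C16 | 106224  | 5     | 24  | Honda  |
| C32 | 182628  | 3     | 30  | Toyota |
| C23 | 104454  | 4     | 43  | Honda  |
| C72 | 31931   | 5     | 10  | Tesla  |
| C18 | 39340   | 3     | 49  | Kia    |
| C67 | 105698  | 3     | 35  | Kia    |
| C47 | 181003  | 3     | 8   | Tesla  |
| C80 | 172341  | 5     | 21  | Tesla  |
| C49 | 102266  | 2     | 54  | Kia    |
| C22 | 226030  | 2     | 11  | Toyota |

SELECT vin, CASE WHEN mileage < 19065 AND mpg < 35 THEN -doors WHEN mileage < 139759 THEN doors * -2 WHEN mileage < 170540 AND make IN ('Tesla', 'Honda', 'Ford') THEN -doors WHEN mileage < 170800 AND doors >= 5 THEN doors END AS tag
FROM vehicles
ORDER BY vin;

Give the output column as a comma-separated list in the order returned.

-10, -6, NULL, -8, NULL, NULL, -4, -6, -10, NULL

vin=C16: mileage < 139759 → -10
vin=C18: mileage < 139759 → -6
vin=C22: (no match → NULL) → NULL
vin=C23: mileage < 139759 → -8
vin=C32: (no match → NULL) → NULL
vin=C47: (no match → NULL) → NULL
vin=C49: mileage < 139759 → -4
vin=C67: mileage < 139759 → -6
vin=C72: mileage < 139759 → -10
vin=C80: (no match → NULL) → NULL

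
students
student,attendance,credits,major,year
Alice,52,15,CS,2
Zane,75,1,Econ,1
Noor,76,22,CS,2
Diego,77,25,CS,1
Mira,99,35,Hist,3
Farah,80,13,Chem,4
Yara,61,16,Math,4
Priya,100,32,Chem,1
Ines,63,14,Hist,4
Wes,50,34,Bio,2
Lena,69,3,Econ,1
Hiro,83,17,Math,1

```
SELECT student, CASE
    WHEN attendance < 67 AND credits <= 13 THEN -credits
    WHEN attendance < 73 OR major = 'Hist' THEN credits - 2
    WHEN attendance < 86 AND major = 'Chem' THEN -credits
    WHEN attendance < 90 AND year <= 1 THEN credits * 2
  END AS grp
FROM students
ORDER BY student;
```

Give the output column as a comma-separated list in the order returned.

student=Alice: attendance < 73 OR major = 'Hist' → 13
student=Diego: attendance < 90 AND year <= 1 → 50
student=Farah: attendance < 86 AND major = 'Chem' → -13
student=Hiro: attendance < 90 AND year <= 1 → 34
student=Ines: attendance < 73 OR major = 'Hist' → 12
student=Lena: attendance < 73 OR major = 'Hist' → 1
student=Mira: attendance < 73 OR major = 'Hist' → 33
student=Noor: (no match → NULL) → NULL
student=Priya: (no match → NULL) → NULL
student=Wes: attendance < 73 OR major = 'Hist' → 32
student=Yara: attendance < 73 OR major = 'Hist' → 14
student=Zane: attendance < 90 AND year <= 1 → 2

13, 50, -13, 34, 12, 1, 33, NULL, NULL, 32, 14, 2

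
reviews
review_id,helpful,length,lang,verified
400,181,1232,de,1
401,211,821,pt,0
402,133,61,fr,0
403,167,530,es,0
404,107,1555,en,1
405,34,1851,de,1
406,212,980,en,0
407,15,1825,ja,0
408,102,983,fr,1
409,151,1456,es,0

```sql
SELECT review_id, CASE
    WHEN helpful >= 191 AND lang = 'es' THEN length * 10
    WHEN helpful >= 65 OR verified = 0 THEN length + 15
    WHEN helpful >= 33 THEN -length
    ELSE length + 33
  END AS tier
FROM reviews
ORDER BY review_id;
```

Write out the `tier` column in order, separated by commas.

review_id=400: helpful >= 65 OR verified = 0 → 1247
review_id=401: helpful >= 65 OR verified = 0 → 836
review_id=402: helpful >= 65 OR verified = 0 → 76
review_id=403: helpful >= 65 OR verified = 0 → 545
review_id=404: helpful >= 65 OR verified = 0 → 1570
review_id=405: helpful >= 33 → -1851
review_id=406: helpful >= 65 OR verified = 0 → 995
review_id=407: helpful >= 65 OR verified = 0 → 1840
review_id=408: helpful >= 65 OR verified = 0 → 998
review_id=409: helpful >= 65 OR verified = 0 → 1471

1247, 836, 76, 545, 1570, -1851, 995, 1840, 998, 1471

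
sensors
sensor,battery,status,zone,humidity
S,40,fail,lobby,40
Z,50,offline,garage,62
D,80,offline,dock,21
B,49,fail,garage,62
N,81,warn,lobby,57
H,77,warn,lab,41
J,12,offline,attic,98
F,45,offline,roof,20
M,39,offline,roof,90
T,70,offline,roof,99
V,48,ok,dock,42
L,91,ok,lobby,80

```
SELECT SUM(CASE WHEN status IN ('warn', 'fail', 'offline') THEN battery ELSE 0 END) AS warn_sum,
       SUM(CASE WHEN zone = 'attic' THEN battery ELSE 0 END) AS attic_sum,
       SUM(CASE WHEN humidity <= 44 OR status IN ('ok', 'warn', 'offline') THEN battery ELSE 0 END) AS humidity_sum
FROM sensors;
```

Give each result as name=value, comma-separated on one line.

warn_sum=543, attic_sum=12, humidity_sum=633

[warn_sum: status IN ('warn', 'fail', 'offline')]
sensor=S: ✓ → 40
sensor=Z: ✓ → 50
sensor=D: ✓ → 80
sensor=B: ✓ → 49
sensor=N: ✓ → 81
sensor=H: ✓ → 77
sensor=J: ✓ → 12
sensor=F: ✓ → 45
sensor=M: ✓ → 39
sensor=T: ✓ → 70
sensor=V: ✗
sensor=L: ✗
warn_sum = 40 + 50 + 80 + 49 + 81 + 77 + 12 + 45 + 39 + 70 = 543
—
[attic_sum: zone = 'attic']
sensor=S: ✗
sensor=Z: ✗
sensor=D: ✗
sensor=B: ✗
sensor=N: ✗
sensor=H: ✗
sensor=J: ✓ → 12
sensor=F: ✗
sensor=M: ✗
sensor=T: ✗
sensor=V: ✗
sensor=L: ✗
attic_sum = 12
—
[humidity_sum: humidity <= 44 OR status IN ('ok', 'warn', 'offline')]
sensor=S: ✓ → 40
sensor=Z: ✓ → 50
sensor=D: ✓ → 80
sensor=B: ✗
sensor=N: ✓ → 81
sensor=H: ✓ → 77
sensor=J: ✓ → 12
sensor=F: ✓ → 45
sensor=M: ✓ → 39
sensor=T: ✓ → 70
sensor=V: ✓ → 48
sensor=L: ✓ → 91
humidity_sum = 40 + 50 + 80 + 81 + 77 + 12 + 45 + 39 + 70 + 48 + 91 = 633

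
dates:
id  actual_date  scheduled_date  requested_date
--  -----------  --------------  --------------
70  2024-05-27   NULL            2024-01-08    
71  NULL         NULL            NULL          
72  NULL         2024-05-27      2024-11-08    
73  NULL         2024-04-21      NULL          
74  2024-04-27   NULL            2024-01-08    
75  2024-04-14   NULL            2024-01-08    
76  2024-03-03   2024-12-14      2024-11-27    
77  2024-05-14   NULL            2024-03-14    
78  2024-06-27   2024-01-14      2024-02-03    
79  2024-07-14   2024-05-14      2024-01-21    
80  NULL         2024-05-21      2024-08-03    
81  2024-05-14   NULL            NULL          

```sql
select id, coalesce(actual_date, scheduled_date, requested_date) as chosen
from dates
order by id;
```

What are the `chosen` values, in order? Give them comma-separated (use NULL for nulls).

id=70: actual_date=2024-05-27 → 2024-05-27
id=71: actual_date=NULL, scheduled_date=NULL, requested_date=NULL (all NULL) → NULL
id=72: actual_date=NULL, scheduled_date=2024-05-27 → 2024-05-27
id=73: actual_date=NULL, scheduled_date=2024-04-21 → 2024-04-21
id=74: actual_date=2024-04-27 → 2024-04-27
id=75: actual_date=2024-04-14 → 2024-04-14
id=76: actual_date=2024-03-03 → 2024-03-03
id=77: actual_date=2024-05-14 → 2024-05-14
id=78: actual_date=2024-06-27 → 2024-06-27
id=79: actual_date=2024-07-14 → 2024-07-14
id=80: actual_date=NULL, scheduled_date=2024-05-21 → 2024-05-21
id=81: actual_date=2024-05-14 → 2024-05-14

2024-05-27, NULL, 2024-05-27, 2024-04-21, 2024-04-27, 2024-04-14, 2024-03-03, 2024-05-14, 2024-06-27, 2024-07-14, 2024-05-21, 2024-05-14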